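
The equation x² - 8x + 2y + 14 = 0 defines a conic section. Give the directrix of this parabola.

Only x is squared. Complete the square in x: (x - 4)² = -2(y - 1).
Vertex (4, 1); 4p = -2 so p = -1/2. Opens down.
Directrix is the horizontal line y = k − p = 1 − (-1/2) = 3/2.

y = 3/2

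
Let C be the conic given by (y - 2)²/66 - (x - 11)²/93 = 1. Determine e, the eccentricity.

Center (11, 2). The positive term is the y-term, so the transverse axis is vertical; a² = 66, b² = 93.
c² = a² + b² = 159, so c = √159.
e = c/a = √159/√66 = √1166/22.

e = √1166/22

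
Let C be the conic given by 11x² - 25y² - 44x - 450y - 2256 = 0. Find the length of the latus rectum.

22/5

Group: 11(x² - 4x) -25(y² + 18y) = 2256
Complete the square in x and y: 11(x - 2)² -25(y + 9)² = 2256 + 44 - 2025 = 275
Divide through by 275 to get (x - 2)²/25 - (y + 9)²/11 = 1.
Hyperbola, center (2, -9), transverse axis horizontal; a² = 25, b² = 11.
Latus rectum length = 2b²/a = 2·11/5 = 22/5.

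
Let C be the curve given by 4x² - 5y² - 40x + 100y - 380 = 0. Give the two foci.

(5, 7) and (5, 13)

Rearranging, 4(x² - 10x) -5(y² - 20y) = 380.
Complete the square in x and y: 4(x - 5)² -5(y - 10)² = 380 + 100 - 500 = -20
Divide by -20: (y - 10)²/4 - (x - 5)²/5 = 1
Hyperbola, center (5, 10), transverse axis vertical; a² = 4, b² = 5.
c² = a² + b² = 4 + 5 = 9, so c = 3.
Foci lie on the vertical axis through the center: (h, k ± c).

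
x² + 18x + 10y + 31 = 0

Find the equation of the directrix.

Only x is squared. Complete the square in x: (x + 9)² = -10(y - 5).
Vertex (-9, 5); 4p = -10 so p = -5/2. Opens down.
Directrix is the horizontal line y = k − p = 5 − (-5/2) = 15/2.

y = 15/2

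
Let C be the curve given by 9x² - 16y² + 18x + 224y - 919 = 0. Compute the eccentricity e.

e = 5/4

9(x² + 2x) -16(y² - 14y) = 919
9(x + 1)² -16(y - 7)² = 919 + 9 - 784 = 144
Dividing both sides by 144: (x + 1)²/16 - (y - 7)²/9 = 1
Hyperbola, center (-1, 7), transverse axis horizontal; a² = 16, b² = 9.
c² = a² + b² = 25, so c = 5.
e = c/a = 5/4.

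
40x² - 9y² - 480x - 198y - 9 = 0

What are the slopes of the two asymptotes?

Group: 40(x² - 12x) -9(y² + 22y) = 9
Complete the square: 40(x - 6)² -9(y + 11)² = 9 + 1440 - 1089 = 360
Dividing both sides by 360: (x - 6)²/9 - (y + 11)²/40 = 1
Hyperbola, center (6, -11), transverse axis horizontal; a² = 9, b² = 40.
For a horizontal hyperbola the asymptotes have slope ±b/a.
Here that is ±2√10/3.

2√10/3 and -2√10/3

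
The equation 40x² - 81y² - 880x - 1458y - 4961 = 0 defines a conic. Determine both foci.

(0, -9) and (22, -9)

Group the x- and y-terms: 40(x² - 22x) -81(y² + 18y) = 4961
40(x - 11)² -81(y + 9)² = 4961 + 4840 - 6561 = 3240
Dividing both sides by 3240: (x - 11)²/81 - (y + 9)²/40 = 1
Hyperbola, center (11, -9), transverse axis horizontal; a² = 81, b² = 40.
c² = a² + b² = 81 + 40 = 121, so c = 11.
Foci lie on the horizontal axis through the center: (h ± c, k).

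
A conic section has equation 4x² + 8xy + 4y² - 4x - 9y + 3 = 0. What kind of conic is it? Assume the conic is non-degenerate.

parabola

A = 4, B = 8, C = 4.
Discriminant B² − 4AC = 8² − 4·4·4 = 0.
B² − 4AC = 0 ⇒ parabola.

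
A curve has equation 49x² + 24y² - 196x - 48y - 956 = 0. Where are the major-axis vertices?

49(x² - 4x) + 24(y² - 2y) = 956
Complete the square: 49(x - 2)² + 24(y - 1)² = 956 + 196 + 24 = 1176
Divide by 1176: (x - 2)²/24 + (y - 1)²/49 = 1
Ellipse, center (2, 1), major axis vertical; a² = 49, b² = 24.
a = 7. Vertices at (h, k ± a).

(2, -6) and (2, 8)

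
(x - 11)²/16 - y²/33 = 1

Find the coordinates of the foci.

Center (11, 0). The positive term is the x-term, so the transverse axis is horizontal; a² = 16, b² = 33.
c² = a² + b² = 16 + 33 = 49, so c = 7.
Foci lie on the horizontal axis through the center: (h ± c, k).

(4, 0) and (18, 0)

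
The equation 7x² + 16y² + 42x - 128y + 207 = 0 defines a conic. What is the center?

(-3, 4)

Rearranging, 7(x² + 6x) + 16(y² - 8y) = -207.
Complete the square: 7(x + 3)² + 16(y - 4)² = -207 + 63 + 256 = 112
Divide through by 112 to get (x + 3)²/16 + (y - 4)²/7 = 1.
Ellipse with center (-3, 4).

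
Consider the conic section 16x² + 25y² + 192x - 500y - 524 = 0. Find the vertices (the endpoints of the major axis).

(-21, 10) and (9, 10)

Rearranging, 16(x² + 12x) + 25(y² - 20y) = 524.
Complete the square in x and y: 16(x + 6)² + 25(y - 10)² = 524 + 576 + 2500 = 3600
Divide through by 3600 to get (x + 6)²/225 + (y - 10)²/144 = 1.
Ellipse, center (-6, 10), major axis horizontal; a² = 225, b² = 144.
a = 15. Vertices at (h ± a, k).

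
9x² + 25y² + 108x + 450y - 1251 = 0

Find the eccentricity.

e = 4/5

9(x² + 12x) + 25(y² + 18y) = 1251
9(x + 6)² + 25(y + 9)² = 1251 + 324 + 2025 = 3600
Divide by 3600: (x + 6)²/400 + (y + 9)²/144 = 1
Ellipse, center (-6, -9), major axis horizontal; a² = 400, b² = 144.
c² = a² - b² = 256, so c = 16.
e = c/a = 16/20 = 4/5.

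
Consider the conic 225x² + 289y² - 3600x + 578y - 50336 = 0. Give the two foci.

(0, -1) and (16, -1)

Rearranging, 225(x² - 16x) + 289(y² + 2y) = 50336.
225(x - 8)² + 289(y + 1)² = 50336 + 14400 + 289 = 65025
Divide through by 65025 to get (x - 8)²/289 + (y + 1)²/225 = 1.
Ellipse, center (8, -1), major axis horizontal; a² = 289, b² = 225.
c² = a² - b² = 289 - 225 = 64, so c = 8.
Foci lie on the horizontal axis through the center: (h ± c, k).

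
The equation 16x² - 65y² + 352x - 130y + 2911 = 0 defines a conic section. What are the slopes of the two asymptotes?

Group the x- and y-terms: 16(x² + 22x) -65(y² + 2y) = -2911
Completing the square gives 16(x + 11)² -65(y + 1)² = -2911 + 1936 - 65 = -1040.
Divide by -1040: (y + 1)²/16 - (x + 11)²/65 = 1
Hyperbola, center (-11, -1), transverse axis vertical; a² = 16, b² = 65.
For a vertical hyperbola the asymptotes have slope ±a/b.
Here that is ±4/√65 = ±4√65/65.

4√65/65 and -4√65/65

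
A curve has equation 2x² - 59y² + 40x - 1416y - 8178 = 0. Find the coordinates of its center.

(-10, -12)

Group the x- and y-terms: 2(x² + 20x) -59(y² + 24y) = 8178
2(x + 10)² -59(y + 12)² = 8178 + 200 - 8496 = -118
Divide through by -118 to get (y + 12)²/2 - (x + 10)²/59 = 1.
Hyperbola with center (-10, -12).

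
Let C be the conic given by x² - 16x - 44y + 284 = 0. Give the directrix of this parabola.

Only x is squared. Complete the square in x: (x - 8)² = 44(y - 5).
Vertex (8, 5); 4p = 44 so p = 11. Opens up.
Directrix is the horizontal line y = k − p = 5 − (11) = -6.

y = -6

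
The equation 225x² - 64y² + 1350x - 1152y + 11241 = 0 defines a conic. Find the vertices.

Group the x- and y-terms: 225(x² + 6x) -64(y² + 18y) = -11241
Completing the square gives 225(x + 3)² -64(y + 9)² = -11241 + 2025 - 5184 = -14400.
Divide through by -14400 to get (y + 9)²/225 - (x + 3)²/64 = 1.
Hyperbola, center (-3, -9), transverse axis vertical; a² = 225, b² = 64.
a = 15. Vertices at (h, k ± a).

(-3, -24) and (-3, 6)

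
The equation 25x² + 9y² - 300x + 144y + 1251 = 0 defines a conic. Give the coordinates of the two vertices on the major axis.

(6, -13) and (6, -3)

Group the x- and y-terms: 25(x² - 12x) + 9(y² + 16y) = -1251
25(x - 6)² + 9(y + 8)² = -1251 + 900 + 576 = 225
Divide by 225: (x - 6)²/9 + (y + 8)²/25 = 1
Ellipse, center (6, -8), major axis vertical; a² = 25, b² = 9.
a = 5. Vertices at (h, k ± a).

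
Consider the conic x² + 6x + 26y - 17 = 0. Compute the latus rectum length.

Only x is squared. Complete the square in x: (x + 3)² = -26(y - 1).
Vertex (-3, 1); 4p = -26 so p = -13/2. Opens down.
Latus rectum length = |4p| = 26.

26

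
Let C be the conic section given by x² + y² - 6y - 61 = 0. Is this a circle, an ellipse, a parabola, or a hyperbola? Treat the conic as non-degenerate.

circle

No xy term. Coefficients of x² and y² are A = 1, C = 1.
A = C (same sign) ⇒ circle.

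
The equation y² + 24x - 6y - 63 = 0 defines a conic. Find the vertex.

(3, 3)

Only y is squared. Complete the square in y: (y - 3)² = -24(x - 3).
Vertex (3, 3); 4p = -24 so p = -6. Opens left.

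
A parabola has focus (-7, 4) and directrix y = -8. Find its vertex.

(-7, -2)

The vertex is the midpoint between the focus and the directrix along the axis of symmetry.
Axis is vertical (directrix is horizontal). Vertex y-coordinate = (4 + (-8))/2 = -2; x-coordinate = -7.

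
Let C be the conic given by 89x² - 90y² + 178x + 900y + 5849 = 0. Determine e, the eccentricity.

e = √15931/89

Collect terms: 89(x² + 2x) -90(y² - 10y) = -5849
Complete the square: 89(x + 1)² -90(y - 5)² = -5849 + 89 - 2250 = -8010
Divide through by -8010 to get (y - 5)²/89 - (x + 1)²/90 = 1.
Hyperbola, center (-1, 5), transverse axis vertical; a² = 89, b² = 90.
c² = a² + b² = 179, so c = √179.
e = c/a = √179/√89 = √15931/89.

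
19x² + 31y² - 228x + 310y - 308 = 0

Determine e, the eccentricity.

19(x² - 12x) + 31(y² + 10y) = 308
19(x - 6)² + 31(y + 5)² = 308 + 684 + 775 = 1767
Dividing both sides by 1767: (x - 6)²/93 + (y + 5)²/57 = 1
Ellipse, center (6, -5), major axis horizontal; a² = 93, b² = 57.
c² = a² - b² = 36, so c = 6.
e = c/a = 6/√93 = 2√93/31.

e = 2√93/31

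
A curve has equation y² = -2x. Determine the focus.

Vertex (0, 0); 4p = -2 so p = -1/2. Opens left.
Focus is p units from the vertex along the axis: (h + p, k).

(-1/2, 0)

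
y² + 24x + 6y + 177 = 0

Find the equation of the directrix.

x = -1

Only y is squared. Complete the square in y: (y + 3)² = -24(x + 7).
Vertex (-7, -3); 4p = -24 so p = -6. Opens left.
Directrix is the vertical line x = h − p = -7 − (-6) = -1.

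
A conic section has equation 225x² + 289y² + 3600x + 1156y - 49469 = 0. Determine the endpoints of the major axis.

(-25, -2) and (9, -2)

Rearranging, 225(x² + 16x) + 289(y² + 4y) = 49469.
Complete the square in x and y: 225(x + 8)² + 289(y + 2)² = 49469 + 14400 + 1156 = 65025
Divide by 65025: (x + 8)²/289 + (y + 2)²/225 = 1
Ellipse, center (-8, -2), major axis horizontal; a² = 289, b² = 225.
a = 17. Vertices at (h ± a, k).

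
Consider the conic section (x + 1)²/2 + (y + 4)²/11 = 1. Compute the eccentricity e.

Center (-1, -4). The larger denominator 11 sits under the y-term, so the major axis is vertical; a² = 11, b² = 2.
c² = a² - b² = 9, so c = 3.
e = c/a = 3/√11 = 3√11/11.

e = 3√11/11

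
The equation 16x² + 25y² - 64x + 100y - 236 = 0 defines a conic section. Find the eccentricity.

e = 3/5

16(x² - 4x) + 25(y² + 4y) = 236
Complete the square in x and y: 16(x - 2)² + 25(y + 2)² = 236 + 64 + 100 = 400
Divide through by 400 to get (x - 2)²/25 + (y + 2)²/16 = 1.
Ellipse, center (2, -2), major axis horizontal; a² = 25, b² = 16.
c² = a² - b² = 9, so c = 3.
e = c/a = 3/5.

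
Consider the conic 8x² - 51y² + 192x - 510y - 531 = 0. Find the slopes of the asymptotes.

2√102/51 and -2√102/51

Group the x- and y-terms: 8(x² + 24x) -51(y² + 10y) = 531
Complete the square in x and y: 8(x + 12)² -51(y + 5)² = 531 + 1152 - 1275 = 408
Divide through by 408 to get (x + 12)²/51 - (y + 5)²/8 = 1.
Hyperbola, center (-12, -5), transverse axis horizontal; a² = 51, b² = 8.
For a horizontal hyperbola the asymptotes have slope ±b/a.
Here that is ±2√2/√51 = ±2√102/51.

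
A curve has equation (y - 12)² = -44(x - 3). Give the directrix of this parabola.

x = 14

Vertex (3, 12); 4p = -44 so p = -11. Opens left.
Directrix is the vertical line x = h − p = 3 − (-11) = 14.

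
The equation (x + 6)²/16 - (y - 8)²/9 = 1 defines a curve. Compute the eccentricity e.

e = 5/4

Center (-6, 8). The positive term is the x-term, so the transverse axis is horizontal; a² = 16, b² = 9.
c² = a² + b² = 25, so c = 5.
e = c/a = 5/4.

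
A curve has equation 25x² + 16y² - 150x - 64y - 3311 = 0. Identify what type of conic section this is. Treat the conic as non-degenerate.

ellipse

No xy term. Coefficients of x² and y² are A = 25, C = 16.
A and C have the same sign but A ≠ C ⇒ ellipse.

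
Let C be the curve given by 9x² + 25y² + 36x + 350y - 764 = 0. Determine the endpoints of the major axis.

Group: 9(x² + 4x) + 25(y² + 14y) = 764
Complete the square: 9(x + 2)² + 25(y + 7)² = 764 + 36 + 1225 = 2025
Divide by 2025: (x + 2)²/225 + (y + 7)²/81 = 1
Ellipse, center (-2, -7), major axis horizontal; a² = 225, b² = 81.
a = 15. Vertices at (h ± a, k).

(-17, -7) and (13, -7)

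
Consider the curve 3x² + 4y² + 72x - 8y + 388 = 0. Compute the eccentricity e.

e = 1/2

3(x² + 24x) + 4(y² - 2y) = -388
Complete the square: 3(x + 12)² + 4(y - 1)² = -388 + 432 + 4 = 48
Dividing both sides by 48: (x + 12)²/16 + (y - 1)²/12 = 1
Ellipse, center (-12, 1), major axis horizontal; a² = 16, b² = 12.
c² = a² - b² = 4, so c = 2.
e = c/a = 2/4 = 1/2.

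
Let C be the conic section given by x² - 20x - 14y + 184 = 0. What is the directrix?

Only x is squared. Complete the square in x: (x - 10)² = 14(y - 6).
Vertex (10, 6); 4p = 14 so p = 7/2. Opens up.
Directrix is the horizontal line y = k − p = 6 − (7/2) = 5/2.

y = 5/2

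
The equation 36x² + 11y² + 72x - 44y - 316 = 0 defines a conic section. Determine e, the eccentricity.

e = 5/6

Collect terms: 36(x² + 2x) + 11(y² - 4y) = 316
Complete the square in x and y: 36(x + 1)² + 11(y - 2)² = 316 + 36 + 44 = 396
Dividing both sides by 396: (x + 1)²/11 + (y - 2)²/36 = 1
Ellipse, center (-1, 2), major axis vertical; a² = 36, b² = 11.
c² = a² - b² = 25, so c = 5.
e = c/a = 5/6.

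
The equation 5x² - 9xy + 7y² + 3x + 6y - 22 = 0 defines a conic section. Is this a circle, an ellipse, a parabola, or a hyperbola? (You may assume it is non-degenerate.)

A = 5, B = -9, C = 7.
Discriminant B² − 4AC = (-9)² − 4·5·7 = -59.
B² − 4AC < 0 ⇒ ellipse.

ellipse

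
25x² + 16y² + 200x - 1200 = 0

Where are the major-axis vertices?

(-4, -10) and (-4, 10)

Group: 25(x² + 8x) + 16y² = 1200
Complete the square in x and y: 25(x + 4)² + 16y² = 1200 + 400 + 0 = 1600
Dividing both sides by 1600: (x + 4)²/64 + y²/100 = 1
Ellipse, center (-4, 0), major axis vertical; a² = 100, b² = 64.
a = 10. Vertices at (h, k ± a).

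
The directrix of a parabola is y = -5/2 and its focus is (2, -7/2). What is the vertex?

(2, -3)

The vertex is the midpoint between the focus and the directrix along the axis of symmetry.
Axis is vertical (directrix is horizontal). Vertex y-coordinate = (-7/2 + (-5/2))/2 = -3; x-coordinate = 2.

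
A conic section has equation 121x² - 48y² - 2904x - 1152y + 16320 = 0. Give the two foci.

Rearranging, 121(x² - 24x) -48(y² + 24y) = -16320.
Completing the square gives 121(x - 12)² -48(y + 12)² = -16320 + 17424 - 6912 = -5808.
Divide through by -5808 to get (y + 12)²/121 - (x - 12)²/48 = 1.
Hyperbola, center (12, -12), transverse axis vertical; a² = 121, b² = 48.
c² = a² + b² = 121 + 48 = 169, so c = 13.
Foci lie on the vertical axis through the center: (h, k ± c).

(12, -25) and (12, 1)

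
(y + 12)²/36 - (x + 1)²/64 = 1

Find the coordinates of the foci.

Center (-1, -12). The positive term is the y-term, so the transverse axis is vertical; a² = 36, b² = 64.
c² = a² + b² = 36 + 64 = 100, so c = 10.
Foci lie on the vertical axis through the center: (h, k ± c).

(-1, -22) and (-1, -2)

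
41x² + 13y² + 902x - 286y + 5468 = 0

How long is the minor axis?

41(x² + 22x) + 13(y² - 22y) = -5468
Completing the square gives 41(x + 11)² + 13(y - 11)² = -5468 + 4961 + 1573 = 1066.
Divide by 1066: (x + 11)²/26 + (y - 11)²/82 = 1
Ellipse, center (-11, 11), major axis vertical; a² = 82, b² = 26.
b² = 26 so b = √26; the minor axis has length 2b = 2√26.

2√26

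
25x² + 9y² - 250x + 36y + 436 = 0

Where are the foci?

(5, -6) and (5, 2)

25(x² - 10x) + 9(y² + 4y) = -436
Complete the square: 25(x - 5)² + 9(y + 2)² = -436 + 625 + 36 = 225
Divide by 225: (x - 5)²/9 + (y + 2)²/25 = 1
Ellipse, center (5, -2), major axis vertical; a² = 25, b² = 9.
c² = a² - b² = 25 - 9 = 16, so c = 4.
Foci lie on the vertical axis through the center: (h, k ± c).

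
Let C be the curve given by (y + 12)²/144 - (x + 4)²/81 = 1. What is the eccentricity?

Center (-4, -12). The positive term is the y-term, so the transverse axis is vertical; a² = 144, b² = 81.
c² = a² + b² = 225, so c = 15.
e = c/a = 15/12 = 5/4.

e = 5/4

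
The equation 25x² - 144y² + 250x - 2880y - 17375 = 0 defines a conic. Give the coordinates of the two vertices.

(-17, -10) and (7, -10)

Group the x- and y-terms: 25(x² + 10x) -144(y² + 20y) = 17375
Complete the square: 25(x + 5)² -144(y + 10)² = 17375 + 625 - 14400 = 3600
Dividing both sides by 3600: (x + 5)²/144 - (y + 10)²/25 = 1
Hyperbola, center (-5, -10), transverse axis horizontal; a² = 144, b² = 25.
a = 12. Vertices at (h ± a, k).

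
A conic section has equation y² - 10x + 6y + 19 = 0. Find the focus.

Only y is squared. Complete the square in y: (y + 3)² = 10(x - 1).
Vertex (1, -3); 4p = 10 so p = 5/2. Opens right.
Focus is p units from the vertex along the axis: (h + p, k).

(7/2, -3)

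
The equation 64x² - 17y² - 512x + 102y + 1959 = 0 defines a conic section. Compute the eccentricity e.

Rearranging, 64(x² - 8x) -17(y² - 6y) = -1959.
Completing the square gives 64(x - 4)² -17(y - 3)² = -1959 + 1024 - 153 = -1088.
Divide by -1088: (y - 3)²/64 - (x - 4)²/17 = 1
Hyperbola, center (4, 3), transverse axis vertical; a² = 64, b² = 17.
c² = a² + b² = 81, so c = 9.
e = c/a = 9/8.

e = 9/8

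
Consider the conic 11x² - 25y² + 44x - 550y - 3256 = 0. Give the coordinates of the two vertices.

(-7, -11) and (3, -11)

Group: 11(x² + 4x) -25(y² + 22y) = 3256
Complete the square in x and y: 11(x + 2)² -25(y + 11)² = 3256 + 44 - 3025 = 275
Divide through by 275 to get (x + 2)²/25 - (y + 11)²/11 = 1.
Hyperbola, center (-2, -11), transverse axis horizontal; a² = 25, b² = 11.
a = 5. Vertices at (h ± a, k).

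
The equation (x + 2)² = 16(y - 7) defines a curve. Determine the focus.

Vertex (-2, 7); 4p = 16 so p = 4. Opens up.
Focus is p units from the vertex along the axis: (h, k + p).

(-2, 11)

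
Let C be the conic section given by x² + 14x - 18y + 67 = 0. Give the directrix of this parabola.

Only x is squared. Complete the square in x: (x + 7)² = 18(y - 1).
Vertex (-7, 1); 4p = 18 so p = 9/2. Opens up.
Directrix is the horizontal line y = k − p = 1 − (9/2) = -7/2.

y = -7/2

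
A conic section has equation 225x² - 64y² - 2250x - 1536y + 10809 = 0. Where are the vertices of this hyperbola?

Group: 225(x² - 10x) -64(y² + 24y) = -10809
225(x - 5)² -64(y + 12)² = -10809 + 5625 - 9216 = -14400
Dividing both sides by -14400: (y + 12)²/225 - (x - 5)²/64 = 1
Hyperbola, center (5, -12), transverse axis vertical; a² = 225, b² = 64.
a = 15. Vertices at (h, k ± a).

(5, -27) and (5, 3)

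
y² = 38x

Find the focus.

(19/2, 0)

Vertex (0, 0); 4p = 38 so p = 19/2. Opens right.
Focus is p units from the vertex along the axis: (h + p, k).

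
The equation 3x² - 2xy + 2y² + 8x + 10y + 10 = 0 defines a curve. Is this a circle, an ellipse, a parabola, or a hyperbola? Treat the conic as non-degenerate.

ellipse

A = 3, B = -2, C = 2.
Discriminant B² − 4AC = (-2)² − 4·3·2 = -20.
B² − 4AC < 0 ⇒ ellipse.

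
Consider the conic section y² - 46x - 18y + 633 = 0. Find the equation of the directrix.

x = 1/2

Only y is squared. Complete the square in y: (y - 9)² = 46(x - 12).
Vertex (12, 9); 4p = 46 so p = 23/2. Opens right.
Directrix is the vertical line x = h − p = 12 − (23/2) = 1/2.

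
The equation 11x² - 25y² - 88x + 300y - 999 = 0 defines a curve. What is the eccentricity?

Group the x- and y-terms: 11(x² - 8x) -25(y² - 12y) = 999
Complete the square: 11(x - 4)² -25(y - 6)² = 999 + 176 - 900 = 275
Divide by 275: (x - 4)²/25 - (y - 6)²/11 = 1
Hyperbola, center (4, 6), transverse axis horizontal; a² = 25, b² = 11.
c² = a² + b² = 36, so c = 6.
e = c/a = 6/5.

e = 6/5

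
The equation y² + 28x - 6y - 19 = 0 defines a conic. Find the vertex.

(1, 3)

Only y is squared. Complete the square in y: (y - 3)² = -28(x - 1).
Vertex (1, 3); 4p = -28 so p = -7. Opens left.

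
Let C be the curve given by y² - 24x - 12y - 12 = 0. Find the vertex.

Only y is squared. Complete the square in y: (y - 6)² = 24(x + 2).
Vertex (-2, 6); 4p = 24 so p = 6. Opens right.

(-2, 6)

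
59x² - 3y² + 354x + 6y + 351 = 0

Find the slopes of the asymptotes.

Group the x- and y-terms: 59(x² + 6x) -3(y² - 2y) = -351
59(x + 3)² -3(y - 1)² = -351 + 531 - 3 = 177
Divide by 177: (x + 3)²/3 - (y - 1)²/59 = 1
Hyperbola, center (-3, 1), transverse axis horizontal; a² = 3, b² = 59.
For a horizontal hyperbola the asymptotes have slope ±b/a.
Here that is ±√59/√3 = ±√177/3.

√177/3 and -√177/3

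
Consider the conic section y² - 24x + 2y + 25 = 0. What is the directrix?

Only y is squared. Complete the square in y: (y + 1)² = 24(x - 1).
Vertex (1, -1); 4p = 24 so p = 6. Opens right.
Directrix is the vertical line x = h − p = 1 − (6) = -5.

x = -5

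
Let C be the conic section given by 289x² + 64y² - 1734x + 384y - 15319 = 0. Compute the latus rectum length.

Group the x- and y-terms: 289(x² - 6x) + 64(y² + 6y) = 15319
Complete the square: 289(x - 3)² + 64(y + 3)² = 15319 + 2601 + 576 = 18496
Dividing both sides by 18496: (x - 3)²/64 + (y + 3)²/289 = 1
Ellipse, center (3, -3), major axis vertical; a² = 289, b² = 64.
Latus rectum length = 2b²/a = 2·64/17 = 128/17.

128/17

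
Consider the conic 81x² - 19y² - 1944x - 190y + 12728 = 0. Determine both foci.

(12, -15) and (12, 5)

Rearranging, 81(x² - 24x) -19(y² + 10y) = -12728.
Completing the square gives 81(x - 12)² -19(y + 5)² = -12728 + 11664 - 475 = -1539.
Divide through by -1539 to get (y + 5)²/81 - (x - 12)²/19 = 1.
Hyperbola, center (12, -5), transverse axis vertical; a² = 81, b² = 19.
c² = a² + b² = 81 + 19 = 100, so c = 10.
Foci lie on the vertical axis through the center: (h, k ± c).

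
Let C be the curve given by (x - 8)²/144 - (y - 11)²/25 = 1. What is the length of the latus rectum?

25/6

Center (8, 11). The positive term is the x-term, so the transverse axis is horizontal; a² = 144, b² = 25.
Latus rectum length = 2b²/a = 2·25/12 = 25/6.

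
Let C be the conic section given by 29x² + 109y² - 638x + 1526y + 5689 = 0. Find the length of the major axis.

Group: 29(x² - 22x) + 109(y² + 14y) = -5689
Completing the square gives 29(x - 11)² + 109(y + 7)² = -5689 + 3509 + 5341 = 3161.
Dividing both sides by 3161: (x - 11)²/109 + (y + 7)²/29 = 1
Ellipse, center (11, -7), major axis horizontal; a² = 109, b² = 29.
a² = 109 so a = √109; the major axis has length 2a = 2√109.

2√109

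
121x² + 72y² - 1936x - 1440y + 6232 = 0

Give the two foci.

Collect terms: 121(x² - 16x) + 72(y² - 20y) = -6232
Completing the square gives 121(x - 8)² + 72(y - 10)² = -6232 + 7744 + 7200 = 8712.
Divide by 8712: (x - 8)²/72 + (y - 10)²/121 = 1
Ellipse, center (8, 10), major axis vertical; a² = 121, b² = 72.
c² = a² - b² = 121 - 72 = 49, so c = 7.
Foci lie on the vertical axis through the center: (h, k ± c).

(8, 3) and (8, 17)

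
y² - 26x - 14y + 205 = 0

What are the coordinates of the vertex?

Only y is squared. Complete the square in y: (y - 7)² = 26(x - 6).
Vertex (6, 7); 4p = 26 so p = 13/2. Opens right.

(6, 7)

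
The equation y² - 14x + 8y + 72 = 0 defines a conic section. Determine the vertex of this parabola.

(4, -4)

Only y is squared. Complete the square in y: (y + 4)² = 14(x - 4).
Vertex (4, -4); 4p = 14 so p = 7/2. Opens right.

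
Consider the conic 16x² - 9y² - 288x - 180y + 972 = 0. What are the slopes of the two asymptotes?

16(x² - 18x) -9(y² + 20y) = -972
Completing the square gives 16(x - 9)² -9(y + 10)² = -972 + 1296 - 900 = -576.
Divide through by -576 to get (y + 10)²/64 - (x - 9)²/36 = 1.
Hyperbola, center (9, -10), transverse axis vertical; a² = 64, b² = 36.
For a vertical hyperbola the asymptotes have slope ±a/b.
Here that is ±8/6 = ±4/3.

4/3 and -4/3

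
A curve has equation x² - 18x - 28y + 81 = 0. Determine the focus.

(9, 7)

Only x is squared. Complete the square in x: (x - 9)² = 28y.
Vertex (9, 0); 4p = 28 so p = 7. Opens up.
Focus is p units from the vertex along the axis: (h, k + p).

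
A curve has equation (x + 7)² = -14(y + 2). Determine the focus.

Vertex (-7, -2); 4p = -14 so p = -7/2. Opens down.
Focus is p units from the vertex along the axis: (h, k + p).

(-7, -11/2)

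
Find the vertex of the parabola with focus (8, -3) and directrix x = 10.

(9, -3)

The vertex is the midpoint between the focus and the directrix along the axis of symmetry.
Axis is horizontal (directrix is vertical). Vertex x-coordinate = (8 + 10)/2 = 9; y-coordinate = -3.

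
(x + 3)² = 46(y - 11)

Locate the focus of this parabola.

Vertex (-3, 11); 4p = 46 so p = 23/2. Opens up.
Focus is p units from the vertex along the axis: (h, k + p).

(-3, 45/2)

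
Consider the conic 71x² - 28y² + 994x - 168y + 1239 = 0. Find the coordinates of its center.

Collect terms: 71(x² + 14x) -28(y² + 6y) = -1239
Completing the square gives 71(x + 7)² -28(y + 3)² = -1239 + 3479 - 252 = 1988.
Dividing both sides by 1988: (x + 7)²/28 - (y + 3)²/71 = 1
Hyperbola with center (-7, -3).

(-7, -3)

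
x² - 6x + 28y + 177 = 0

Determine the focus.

(3, -13)

Only x is squared. Complete the square in x: (x - 3)² = -28(y + 6).
Vertex (3, -6); 4p = -28 so p = -7. Opens down.
Focus is p units from the vertex along the axis: (h, k + p).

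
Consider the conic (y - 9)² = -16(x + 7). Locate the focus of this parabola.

Vertex (-7, 9); 4p = -16 so p = -4. Opens left.
Focus is p units from the vertex along the axis: (h + p, k).

(-11, 9)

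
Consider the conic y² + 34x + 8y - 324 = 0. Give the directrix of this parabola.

Only y is squared. Complete the square in y: (y + 4)² = -34(x - 10).
Vertex (10, -4); 4p = -34 so p = -17/2. Opens left.
Directrix is the vertical line x = h − p = 10 − (-17/2) = 37/2.

x = 37/2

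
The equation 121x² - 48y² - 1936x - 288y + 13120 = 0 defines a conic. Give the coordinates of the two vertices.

121(x² - 16x) -48(y² + 6y) = -13120
Completing the square gives 121(x - 8)² -48(y + 3)² = -13120 + 7744 - 432 = -5808.
Divide by -5808: (y + 3)²/121 - (x - 8)²/48 = 1
Hyperbola, center (8, -3), transverse axis vertical; a² = 121, b² = 48.
a = 11. Vertices at (h, k ± a).

(8, -14) and (8, 8)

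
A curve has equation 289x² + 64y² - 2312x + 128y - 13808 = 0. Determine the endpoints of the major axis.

Collect terms: 289(x² - 8x) + 64(y² + 2y) = 13808
Complete the square: 289(x - 4)² + 64(y + 1)² = 13808 + 4624 + 64 = 18496
Divide through by 18496 to get (x - 4)²/64 + (y + 1)²/289 = 1.
Ellipse, center (4, -1), major axis vertical; a² = 289, b² = 64.
a = 17. Vertices at (h, k ± a).

(4, -18) and (4, 16)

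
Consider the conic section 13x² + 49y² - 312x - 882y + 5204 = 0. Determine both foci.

(6, 9) and (18, 9)

Rearranging, 13(x² - 24x) + 49(y² - 18y) = -5204.
Complete the square in x and y: 13(x - 12)² + 49(y - 9)² = -5204 + 1872 + 3969 = 637
Divide through by 637 to get (x - 12)²/49 + (y - 9)²/13 = 1.
Ellipse, center (12, 9), major axis horizontal; a² = 49, b² = 13.
c² = a² - b² = 49 - 13 = 36, so c = 6.
Foci lie on the horizontal axis through the center: (h ± c, k).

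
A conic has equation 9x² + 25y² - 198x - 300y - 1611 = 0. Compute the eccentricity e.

e = 4/5

Group: 9(x² - 22x) + 25(y² - 12y) = 1611
Complete the square: 9(x - 11)² + 25(y - 6)² = 1611 + 1089 + 900 = 3600
Divide by 3600: (x - 11)²/400 + (y - 6)²/144 = 1
Ellipse, center (11, 6), major axis horizontal; a² = 400, b² = 144.
c² = a² - b² = 256, so c = 16.
e = c/a = 16/20 = 4/5.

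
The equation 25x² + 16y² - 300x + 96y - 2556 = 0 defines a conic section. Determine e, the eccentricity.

e = 3/5

Rearranging, 25(x² - 12x) + 16(y² + 6y) = 2556.
Complete the square: 25(x - 6)² + 16(y + 3)² = 2556 + 900 + 144 = 3600
Divide through by 3600 to get (x - 6)²/144 + (y + 3)²/225 = 1.
Ellipse, center (6, -3), major axis vertical; a² = 225, b² = 144.
c² = a² - b² = 81, so c = 9.
e = c/a = 9/15 = 3/5.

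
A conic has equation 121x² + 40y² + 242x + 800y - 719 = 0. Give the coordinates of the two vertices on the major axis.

Group the x- and y-terms: 121(x² + 2x) + 40(y² + 20y) = 719
Complete the square: 121(x + 1)² + 40(y + 10)² = 719 + 121 + 4000 = 4840
Divide through by 4840 to get (x + 1)²/40 + (y + 10)²/121 = 1.
Ellipse, center (-1, -10), major axis vertical; a² = 121, b² = 40.
a = 11. Vertices at (h, k ± a).

(-1, -21) and (-1, 1)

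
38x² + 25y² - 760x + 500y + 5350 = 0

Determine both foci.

(10, -10 - √13) and (10, -10 + √13)

Rearranging, 38(x² - 20x) + 25(y² + 20y) = -5350.
38(x - 10)² + 25(y + 10)² = -5350 + 3800 + 2500 = 950
Divide through by 950 to get (x - 10)²/25 + (y + 10)²/38 = 1.
Ellipse, center (10, -10), major axis vertical; a² = 38, b² = 25.
c² = a² - b² = 38 - 25 = 13, so c = √13.
Foci lie on the vertical axis through the center: (h, k ± c).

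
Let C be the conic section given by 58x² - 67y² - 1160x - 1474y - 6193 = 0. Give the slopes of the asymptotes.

Collect terms: 58(x² - 20x) -67(y² + 22y) = 6193
Complete the square in x and y: 58(x - 10)² -67(y + 11)² = 6193 + 5800 - 8107 = 3886
Dividing both sides by 3886: (x - 10)²/67 - (y + 11)²/58 = 1
Hyperbola, center (10, -11), transverse axis horizontal; a² = 67, b² = 58.
For a horizontal hyperbola the asymptotes have slope ±b/a.
Here that is ±√58/√67 = ±√3886/67.

√3886/67 and -√3886/67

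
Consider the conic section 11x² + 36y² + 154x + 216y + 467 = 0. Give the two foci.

(-12, -3) and (-2, -3)

Collect terms: 11(x² + 14x) + 36(y² + 6y) = -467
Completing the square gives 11(x + 7)² + 36(y + 3)² = -467 + 539 + 324 = 396.
Divide by 396: (x + 7)²/36 + (y + 3)²/11 = 1
Ellipse, center (-7, -3), major axis horizontal; a² = 36, b² = 11.
c² = a² - b² = 36 - 11 = 25, so c = 5.
Foci lie on the horizontal axis through the center: (h ± c, k).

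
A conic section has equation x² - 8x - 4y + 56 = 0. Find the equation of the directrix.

y = 9

Only x is squared. Complete the square in x: (x - 4)² = 4(y - 10).
Vertex (4, 10); 4p = 4 so p = 1. Opens up.
Directrix is the horizontal line y = k − p = 10 − (1) = 9.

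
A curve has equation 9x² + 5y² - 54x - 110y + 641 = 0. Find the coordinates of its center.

Collect terms: 9(x² - 6x) + 5(y² - 22y) = -641
9(x - 3)² + 5(y - 11)² = -641 + 81 + 605 = 45
Divide by 45: (x - 3)²/5 + (y - 11)²/9 = 1
Ellipse with center (3, 11).

(3, 11)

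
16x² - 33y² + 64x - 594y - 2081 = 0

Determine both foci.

(-2, -16) and (-2, -2)

Collect terms: 16(x² + 4x) -33(y² + 18y) = 2081
16(x + 2)² -33(y + 9)² = 2081 + 64 - 2673 = -528
Divide through by -528 to get (y + 9)²/16 - (x + 2)²/33 = 1.
Hyperbola, center (-2, -9), transverse axis vertical; a² = 16, b² = 33.
c² = a² + b² = 16 + 33 = 49, so c = 7.
Foci lie on the vertical axis through the center: (h, k ± c).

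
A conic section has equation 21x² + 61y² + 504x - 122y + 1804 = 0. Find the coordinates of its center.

Group: 21(x² + 24x) + 61(y² - 2y) = -1804
21(x + 12)² + 61(y - 1)² = -1804 + 3024 + 61 = 1281
Divide through by 1281 to get (x + 12)²/61 + (y - 1)²/21 = 1.
Ellipse with center (-12, 1).

(-12, 1)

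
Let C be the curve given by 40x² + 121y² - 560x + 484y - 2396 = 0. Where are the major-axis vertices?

(-4, -2) and (18, -2)

Group: 40(x² - 14x) + 121(y² + 4y) = 2396
Complete the square: 40(x - 7)² + 121(y + 2)² = 2396 + 1960 + 484 = 4840
Dividing both sides by 4840: (x - 7)²/121 + (y + 2)²/40 = 1
Ellipse, center (7, -2), major axis horizontal; a² = 121, b² = 40.
a = 11. Vertices at (h ± a, k).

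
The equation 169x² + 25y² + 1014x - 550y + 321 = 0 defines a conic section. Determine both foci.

(-3, -1) and (-3, 23)

Collect terms: 169(x² + 6x) + 25(y² - 22y) = -321
169(x + 3)² + 25(y - 11)² = -321 + 1521 + 3025 = 4225
Dividing both sides by 4225: (x + 3)²/25 + (y - 11)²/169 = 1
Ellipse, center (-3, 11), major axis vertical; a² = 169, b² = 25.
c² = a² - b² = 169 - 25 = 144, so c = 12.
Foci lie on the vertical axis through the center: (h, k ± c).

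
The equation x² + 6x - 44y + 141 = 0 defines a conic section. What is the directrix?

y = -8

Only x is squared. Complete the square in x: (x + 3)² = 44(y - 3).
Vertex (-3, 3); 4p = 44 so p = 11. Opens up.
Directrix is the horizontal line y = k − p = 3 − (11) = -8.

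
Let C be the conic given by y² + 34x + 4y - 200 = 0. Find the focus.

Only y is squared. Complete the square in y: (y + 2)² = -34(x - 6).
Vertex (6, -2); 4p = -34 so p = -17/2. Opens left.
Focus is p units from the vertex along the axis: (h + p, k).

(-5/2, -2)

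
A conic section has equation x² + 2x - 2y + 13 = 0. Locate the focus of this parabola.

Only x is squared. Complete the square in x: (x + 1)² = 2(y - 6).
Vertex (-1, 6); 4p = 2 so p = 1/2. Opens up.
Focus is p units from the vertex along the axis: (h, k + p).

(-1, 13/2)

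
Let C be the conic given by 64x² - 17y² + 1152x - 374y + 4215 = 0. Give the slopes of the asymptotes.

8√17/17 and -8√17/17

64(x² + 18x) -17(y² + 22y) = -4215
Complete the square in x and y: 64(x + 9)² -17(y + 11)² = -4215 + 5184 - 2057 = -1088
Divide through by -1088 to get (y + 11)²/64 - (x + 9)²/17 = 1.
Hyperbola, center (-9, -11), transverse axis vertical; a² = 64, b² = 17.
For a vertical hyperbola the asymptotes have slope ±a/b.
Here that is ±8/√17 = ±8√17/17.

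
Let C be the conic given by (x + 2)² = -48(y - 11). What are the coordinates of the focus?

(-2, -1)

Vertex (-2, 11); 4p = -48 so p = -12. Opens down.
Focus is p units from the vertex along the axis: (h, k + p).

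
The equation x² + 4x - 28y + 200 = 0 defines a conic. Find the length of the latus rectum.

Only x is squared. Complete the square in x: (x + 2)² = 28(y - 7).
Vertex (-2, 7); 4p = 28 so p = 7. Opens up.
Latus rectum length = |4p| = 28.

28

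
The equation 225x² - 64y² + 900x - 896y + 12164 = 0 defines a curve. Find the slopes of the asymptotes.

15/8 and -15/8

Group the x- and y-terms: 225(x² + 4x) -64(y² + 14y) = -12164
Complete the square: 225(x + 2)² -64(y + 7)² = -12164 + 900 - 3136 = -14400
Divide through by -14400 to get (y + 7)²/225 - (x + 2)²/64 = 1.
Hyperbola, center (-2, -7), transverse axis vertical; a² = 225, b² = 64.
For a vertical hyperbola the asymptotes have slope ±a/b.
Here that is ±15/8.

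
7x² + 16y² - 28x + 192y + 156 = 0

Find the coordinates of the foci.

7(x² - 4x) + 16(y² + 12y) = -156
Complete the square in x and y: 7(x - 2)² + 16(y + 6)² = -156 + 28 + 576 = 448
Dividing both sides by 448: (x - 2)²/64 + (y + 6)²/28 = 1
Ellipse, center (2, -6), major axis horizontal; a² = 64, b² = 28.
c² = a² - b² = 64 - 28 = 36, so c = 6.
Foci lie on the horizontal axis through the center: (h ± c, k).

(-4, -6) and (8, -6)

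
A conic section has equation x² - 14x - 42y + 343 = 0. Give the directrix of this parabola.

Only x is squared. Complete the square in x: (x - 7)² = 42(y - 7).
Vertex (7, 7); 4p = 42 so p = 21/2. Opens up.
Directrix is the horizontal line y = k − p = 7 − (21/2) = -7/2.

y = -7/2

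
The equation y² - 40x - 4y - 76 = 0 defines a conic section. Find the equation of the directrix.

x = -12

Only y is squared. Complete the square in y: (y - 2)² = 40(x + 2).
Vertex (-2, 2); 4p = 40 so p = 10. Opens right.
Directrix is the vertical line x = h − p = -2 − (10) = -12.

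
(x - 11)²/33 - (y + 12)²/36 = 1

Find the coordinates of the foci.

Center (11, -12). The positive term is the x-term, so the transverse axis is horizontal; a² = 33, b² = 36.
c² = a² + b² = 33 + 36 = 69, so c = √69.
Foci lie on the horizontal axis through the center: (h ± c, k).

(11 - √69, -12) and (11 + √69, -12)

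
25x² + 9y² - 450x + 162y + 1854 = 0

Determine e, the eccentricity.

25(x² - 18x) + 9(y² + 18y) = -1854
Complete the square in x and y: 25(x - 9)² + 9(y + 9)² = -1854 + 2025 + 729 = 900
Dividing both sides by 900: (x - 9)²/36 + (y + 9)²/100 = 1
Ellipse, center (9, -9), major axis vertical; a² = 100, b² = 36.
c² = a² - b² = 64, so c = 8.
e = c/a = 8/10 = 4/5.

e = 4/5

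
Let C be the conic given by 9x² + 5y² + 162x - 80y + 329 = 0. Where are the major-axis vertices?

(-9, -4) and (-9, 20)

Group: 9(x² + 18x) + 5(y² - 16y) = -329
9(x + 9)² + 5(y - 8)² = -329 + 729 + 320 = 720
Divide by 720: (x + 9)²/80 + (y - 8)²/144 = 1
Ellipse, center (-9, 8), major axis vertical; a² = 144, b² = 80.
a = 12. Vertices at (h, k ± a).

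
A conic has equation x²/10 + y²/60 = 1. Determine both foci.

(0, 0 - 5√2) and (0, 0 + 5√2)

Center (0, 0). The larger denominator 60 sits under the y-term, so the major axis is vertical; a² = 60, b² = 10.
c² = a² - b² = 60 - 10 = 50, so c = 5√2.
Foci lie on the vertical axis through the center: (h, k ± c).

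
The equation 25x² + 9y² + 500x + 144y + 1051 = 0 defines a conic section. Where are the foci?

(-10, -20) and (-10, 4)

Group: 25(x² + 20x) + 9(y² + 16y) = -1051
Complete the square: 25(x + 10)² + 9(y + 8)² = -1051 + 2500 + 576 = 2025
Divide through by 2025 to get (x + 10)²/81 + (y + 8)²/225 = 1.
Ellipse, center (-10, -8), major axis vertical; a² = 225, b² = 81.
c² = a² - b² = 225 - 81 = 144, so c = 12.
Foci lie on the vertical axis through the center: (h, k ± c).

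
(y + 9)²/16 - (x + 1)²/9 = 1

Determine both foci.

(-1, -14) and (-1, -4)

Center (-1, -9). The positive term is the y-term, so the transverse axis is vertical; a² = 16, b² = 9.
c² = a² + b² = 16 + 9 = 25, so c = 5.
Foci lie on the vertical axis through the center: (h, k ± c).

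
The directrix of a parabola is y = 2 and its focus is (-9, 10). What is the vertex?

(-9, 6)

The vertex is the midpoint between the focus and the directrix along the axis of symmetry.
Axis is vertical (directrix is horizontal). Vertex y-coordinate = (10 + 2)/2 = 6; x-coordinate = -9.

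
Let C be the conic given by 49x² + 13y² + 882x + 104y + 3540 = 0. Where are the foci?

Group: 49(x² + 18x) + 13(y² + 8y) = -3540
Complete the square in x and y: 49(x + 9)² + 13(y + 4)² = -3540 + 3969 + 208 = 637
Dividing both sides by 637: (x + 9)²/13 + (y + 4)²/49 = 1
Ellipse, center (-9, -4), major axis vertical; a² = 49, b² = 13.
c² = a² - b² = 49 - 13 = 36, so c = 6.
Foci lie on the vertical axis through the center: (h, k ± c).

(-9, -10) and (-9, 2)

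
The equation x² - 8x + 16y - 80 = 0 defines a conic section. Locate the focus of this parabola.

(4, 2)

Only x is squared. Complete the square in x: (x - 4)² = -16(y - 6).
Vertex (4, 6); 4p = -16 so p = -4. Opens down.
Focus is p units from the vertex along the axis: (h, k + p).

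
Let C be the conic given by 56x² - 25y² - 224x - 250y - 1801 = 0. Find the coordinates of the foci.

(-7, -5) and (11, -5)

56(x² - 4x) -25(y² + 10y) = 1801
Complete the square in x and y: 56(x - 2)² -25(y + 5)² = 1801 + 224 - 625 = 1400
Divide by 1400: (x - 2)²/25 - (y + 5)²/56 = 1
Hyperbola, center (2, -5), transverse axis horizontal; a² = 25, b² = 56.
c² = a² + b² = 25 + 56 = 81, so c = 9.
Foci lie on the horizontal axis through the center: (h ± c, k).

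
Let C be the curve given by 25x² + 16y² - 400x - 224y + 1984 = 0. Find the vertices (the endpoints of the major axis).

Group: 25(x² - 16x) + 16(y² - 14y) = -1984
25(x - 8)² + 16(y - 7)² = -1984 + 1600 + 784 = 400
Divide by 400: (x - 8)²/16 + (y - 7)²/25 = 1
Ellipse, center (8, 7), major axis vertical; a² = 25, b² = 16.
a = 5. Vertices at (h, k ± a).

(8, 2) and (8, 12)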